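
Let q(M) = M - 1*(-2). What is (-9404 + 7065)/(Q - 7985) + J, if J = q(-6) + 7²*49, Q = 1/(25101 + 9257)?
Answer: 657694027075/274348629 ≈ 2397.3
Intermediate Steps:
q(M) = 2 + M (q(M) = M + 2 = 2 + M)
Q = 1/34358 ≈ 2.9105e-5
J = 2397 (J = (2 - 6) + 7²*49 = -4 + 49*49 = -4 + 2401 = 2397)
(-9404 + 7065)/(Q - 7985) + J = (-9404 + 7065)/(1/34358 - 7985) + 2397 = -2339/(-274348629/34358) + 2397 = -2339*(-34358/274348629) + 2397 = 80363362/274348629 + 2397 = 657694027075/274348629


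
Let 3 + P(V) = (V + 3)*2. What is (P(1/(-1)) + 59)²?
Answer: 3600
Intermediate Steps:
P(V) = 3 + 2*V (P(V) = -3 + (V + 3)*2 = -3 + (3 + V)*2 = -3 + (6 + 2*V) = 3 + 2*V)
(P(1/(-1)) + 59)² = ((3 + 2/(-1)) + 59)² = ((3 + 2*(-1)) + 59)² = ((3 - 2) + 59)² = (1 + 59)² = 60² = 3600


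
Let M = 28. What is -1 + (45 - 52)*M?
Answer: -197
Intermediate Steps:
-1 + (45 - 52)*M = -1 + (45 - 52)*28 = -1 - 7*28 = -1 - 196 = -197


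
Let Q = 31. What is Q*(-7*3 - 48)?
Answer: -2139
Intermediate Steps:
Q*(-7*3 - 48) = 31*(-7*3 - 48) = 31*(-21 - 48) = 31*(-69) = -2139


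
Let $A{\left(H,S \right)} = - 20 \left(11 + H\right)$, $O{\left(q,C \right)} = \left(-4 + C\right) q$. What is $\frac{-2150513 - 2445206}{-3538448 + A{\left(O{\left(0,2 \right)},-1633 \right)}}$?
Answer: $\frac{4595719}{3538668} \approx 1.2987$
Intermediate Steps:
$O{\left(q,C \right)} = q \left(-4 + C\right)$
$A{\left(H,S \right)} = -220 - 20 H$
$\frac{-2150513 - 2445206}{-3538448 + A{\left(O{\left(0,2 \right)},-1633 \right)}} = \frac{-2150513 - 2445206}{-3538448 - \left(220 + 20 \cdot 0 \left(-4 + 2\right)\right)} = - \frac{4595719}{-3538448 - \left(220 + 20 \cdot 0 \left(-2\right)\right)} = - \frac{4595719}{-3538448 - 220} = - \frac{4595719}{-3538668} = \left(-4595719\right) \left(- \frac{1}{3538668}\right) = \frac{4595719}{3538668}$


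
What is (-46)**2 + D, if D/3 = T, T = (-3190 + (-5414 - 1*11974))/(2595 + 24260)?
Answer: 56763446/26855 ≈ 2113.7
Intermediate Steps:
T = -20578/26855 (T = (-3190 + (-5414 - 11974))/26855 = (-3190 - 17388)*(1/26855) = -20578*1/26855 = -20578/26855 ≈ -0.76626)
D = -61734/26855 (D = 3*(-20578/26855) = -61734/26855 ≈ -2.2988)
(-46)**2 + D = (-46)**2 - 61734/26855 = 2116 - 61734/26855 = 56763446/26855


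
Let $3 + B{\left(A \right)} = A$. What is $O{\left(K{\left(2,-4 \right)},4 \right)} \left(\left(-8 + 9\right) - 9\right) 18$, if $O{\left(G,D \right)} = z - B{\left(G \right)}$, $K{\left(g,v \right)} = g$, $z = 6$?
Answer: $-1008$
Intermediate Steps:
$B{\left(A \right)} = -3 + A$
$O{\left(G,D \right)} = 9 - G$ ($O{\left(G,D \right)} = 6 - \left(-3 + G\right) = 9 - G$)
$O{\left(K{\left(2,-4 \right)},4 \right)} \left(\left(-8 + 9\right) - 9\right) 18 = \left(9 - 2\right) \left(\left(-8 + 9\right) - 9\right) 18 = \left(9 - 2\right) \left(1 - 9\right) 18 = 7 \left(-8\right) 18 = \left(-56\right) 18 = -1008$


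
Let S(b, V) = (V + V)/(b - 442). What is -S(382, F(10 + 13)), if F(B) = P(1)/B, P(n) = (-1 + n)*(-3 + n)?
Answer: 0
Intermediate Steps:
F(B) = 0 (F(B) = (3 + 1² - 4*1)/B = (3 + 1 - 4)/B = 0/B = 0)
S(b, V) = 2*V/(-442 + b) (S(b, V) = (2*V)/(-442 + b) = 2*V/(-442 + b))
-S(382, F(10 + 13)) = -2*0/(-442 + 382) = -2*0/(-60) = -2*0*(-1)/60 = -1*0 = 0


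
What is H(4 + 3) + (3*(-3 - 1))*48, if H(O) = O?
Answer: -569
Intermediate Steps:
H(4 + 3) + (3*(-3 - 1))*48 = (4 + 3) + (3*(-3 - 1))*48 = 7 + (3*(-4))*48 = 7 - 12*48 = 7 - 576 = -569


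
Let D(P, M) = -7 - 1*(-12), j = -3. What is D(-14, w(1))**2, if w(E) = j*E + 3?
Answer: 25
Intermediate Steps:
w(E) = 3 - 3*E (w(E) = -3*E + 3 = 3 - 3*E)
D(P, M) = 5 (D(P, M) = -7 + 12 = 5)
D(-14, w(1))**2 = 5**2 = 25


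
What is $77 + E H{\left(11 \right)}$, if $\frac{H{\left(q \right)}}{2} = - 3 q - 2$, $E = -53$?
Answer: $3787$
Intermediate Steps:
$H{\left(q \right)} = -4 - 6 q$ ($H{\left(q \right)} = 2 \left(- 3 q - 2\right) = 2 \left(-2 - 3 q\right) = -4 - 6 q$)
$77 + E H{\left(11 \right)} = 77 - 53 \left(-4 - 66\right) = 77 - -3710 = 77 + 3710 = 3787$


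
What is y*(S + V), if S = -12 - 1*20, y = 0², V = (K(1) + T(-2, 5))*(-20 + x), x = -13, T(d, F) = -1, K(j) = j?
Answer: 0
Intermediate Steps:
V = 0 (V = (1 - 1)*(-20 - 13) = 0*(-33) = 0)
y = 0
S = -32 (S = -12 - 20 = -32)
y*(S + V) = 0*(-32 + 0) = 0*(-32) = 0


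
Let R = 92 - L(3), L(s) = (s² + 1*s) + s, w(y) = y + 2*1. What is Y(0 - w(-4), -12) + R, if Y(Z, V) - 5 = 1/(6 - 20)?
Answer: 1147/14 ≈ 81.929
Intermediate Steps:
w(y) = 2 + y (w(y) = y + 2 = 2 + y)
Y(Z, V) = 69/14 (Y(Z, V) = 5 + 1/(6 - 20) = 5 + 1/(-14) = 5 - 1/14 = 69/14)
L(s) = s² + 2*s (L(s) = (s² + s) + s = (s + s²) + s = s² + 2*s)
R = 77 (R = 92 - 3*(2 + 3) = 92 - 3*5 = 92 - 1*15 = 92 - 15 = 77)
Y(0 - w(-4), -12) + R = 69/14 + 77 = 1147/14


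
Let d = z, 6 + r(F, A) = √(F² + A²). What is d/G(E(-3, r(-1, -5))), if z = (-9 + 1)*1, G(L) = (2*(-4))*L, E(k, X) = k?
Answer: -⅓ ≈ -0.33333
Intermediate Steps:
r(F, A) = -6 + √(A² + F²) (r(F, A) = -6 + √(F² + A²) = -6 + √(A² + F²))
G(L) = -8*L
z = -8 (z = -8*1 = -8)
d = -8
d/G(E(-3, r(-1, -5))) = -8/((-8*(-3))) = -8/24 = -8*1/24 = -⅓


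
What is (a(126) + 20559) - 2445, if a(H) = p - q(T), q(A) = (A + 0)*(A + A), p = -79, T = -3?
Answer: 18017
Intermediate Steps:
q(A) = 2*A² (q(A) = A*(2*A) = 2*A²)
a(H) = -97 (a(H) = -79 - 2*(-3)² = -79 - 2*9 = -79 - 1*18 = -79 - 18 = -97)
(a(126) + 20559) - 2445 = (-97 + 20559) - 2445 = 20462 - 2445 = 18017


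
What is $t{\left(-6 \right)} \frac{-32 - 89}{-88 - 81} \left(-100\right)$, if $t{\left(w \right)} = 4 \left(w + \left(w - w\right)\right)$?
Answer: $\frac{290400}{169} \approx 1718.3$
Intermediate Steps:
$t{\left(w \right)} = 4 w$ ($t{\left(w \right)} = 4 \left(w + 0\right) = 4 w$)
$t{\left(-6 \right)} \frac{-32 - 89}{-88 - 81} \left(-100\right) = 4 \left(-6\right) \frac{-32 - 89}{-88 - 81} \left(-100\right) = - 24 \left(- \frac{121}{-169}\right) \left(-100\right) = - 24 \left(\left(-121\right) \left(- \frac{1}{169}\right)\right) \left(-100\right) = \left(-24\right) \frac{121}{169} \left(-100\right) = \left(- \frac{2904}{169}\right) \left(-100\right) = \frac{290400}{169}$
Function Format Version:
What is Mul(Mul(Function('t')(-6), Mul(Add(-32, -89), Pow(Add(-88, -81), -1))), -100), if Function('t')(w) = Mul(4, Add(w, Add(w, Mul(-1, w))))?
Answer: Rational(290400, 169) ≈ 1718.3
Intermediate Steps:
Function('t')(w) = Mul(4, w) (Function('t')(w) = Mul(4, Add(w, 0)) = Mul(4, w))
Mul(Mul(Function('t')(-6), Mul(Add(-32, -89), Pow(Add(-88, -81), -1))), -100) = Mul(Mul(Mul(4, -6), Mul(Add(-32, -89), Pow(Add(-88, -81), -1))), -100) = Mul(Mul(-24, Mul(-121, Pow(-169, -1))), -100) = Mul(Mul(-24, Mul(-121, Rational(-1, 169))), -100) = Mul(Mul(-24, Rational(121, 169)), -100) = Mul(Rational(-2904, 169), -100) = Rational(290400, 169)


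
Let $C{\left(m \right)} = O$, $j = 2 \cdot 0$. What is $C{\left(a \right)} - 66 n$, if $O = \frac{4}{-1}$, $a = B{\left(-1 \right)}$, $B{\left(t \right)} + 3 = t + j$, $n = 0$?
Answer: $-4$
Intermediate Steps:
$j = 0$
$B{\left(t \right)} = -3 + t$ ($B{\left(t \right)} = -3 + \left(t + 0\right) = -3 + t$)
$a = -4$ ($a = -3 - 1 = -4$)
$O = -4$ ($O = 4 \left(-1\right) = -4$)
$C{\left(m \right)} = -4$
$C{\left(a \right)} - 66 n = -4 - 0 = -4 + 0 = -4$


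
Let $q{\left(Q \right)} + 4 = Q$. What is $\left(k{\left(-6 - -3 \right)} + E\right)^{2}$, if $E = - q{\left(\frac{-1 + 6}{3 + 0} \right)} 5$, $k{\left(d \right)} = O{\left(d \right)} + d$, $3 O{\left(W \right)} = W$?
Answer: $\frac{529}{9} \approx 58.778$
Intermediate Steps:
$q{\left(Q \right)} = -4 + Q$
$O{\left(W \right)} = \frac{W}{3}$
$k{\left(d \right)} = \frac{4 d}{3}$ ($k{\left(d \right)} = \frac{d}{3} + d = \frac{4 d}{3}$)
$E = \frac{35}{3}$ ($E = - \left(-4 + \frac{-1 + 6}{3 + 0}\right) 5 = - \left(-4 + \frac{5}{3}\right) 5 = - \frac{\left(-7\right) 5}{3} = \left(-1\right) \left(- \frac{35}{3}\right) = \frac{35}{3} \approx 11.667$)
$\left(k{\left(-6 - -3 \right)} + E\right)^{2} = \left(\frac{4 \left(-6 - -3\right)}{3} + \frac{35}{3}\right)^{2} = \left(\frac{4 \left(-6 + 3\right)}{3} + \frac{35}{3}\right)^{2} = \left(\frac{4}{3} \left(-3\right) + \frac{35}{3}\right)^{2} = \left(-4 + \frac{35}{3}\right)^{2} = \left(\frac{23}{3}\right)^{2} = \frac{529}{9}$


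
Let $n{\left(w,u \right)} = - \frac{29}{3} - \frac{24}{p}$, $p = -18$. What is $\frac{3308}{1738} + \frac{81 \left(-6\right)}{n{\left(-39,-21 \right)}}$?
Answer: $\frac{1308352}{21725} \approx 60.223$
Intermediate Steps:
$n{\left(w,u \right)} = - \frac{25}{3}$ ($n{\left(w,u \right)} = - \frac{29}{3} - \frac{24}{-18} = \left(-29\right) \frac{1}{3} - - \frac{4}{3} = - \frac{29}{3} + \frac{4}{3} = - \frac{25}{3}$)
$\frac{3308}{1738} + \frac{81 \left(-6\right)}{n{\left(-39,-21 \right)}} = \frac{3308}{1738} + \frac{81 \left(-6\right)}{- \frac{25}{3}} = 3308 \cdot \frac{1}{1738} - - \frac{1458}{25} = \frac{1654}{869} + \frac{1458}{25} = \frac{1308352}{21725}$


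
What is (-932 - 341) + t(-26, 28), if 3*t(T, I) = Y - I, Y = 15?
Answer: -3832/3 ≈ -1277.3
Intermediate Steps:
t(T, I) = 5 - I/3 (t(T, I) = (15 - I)/3 = 5 - I/3)
(-932 - 341) + t(-26, 28) = (-932 - 341) + (5 - ⅓*28) = -1273 + (5 - 28/3) = -1273 - 13/3 = -3832/3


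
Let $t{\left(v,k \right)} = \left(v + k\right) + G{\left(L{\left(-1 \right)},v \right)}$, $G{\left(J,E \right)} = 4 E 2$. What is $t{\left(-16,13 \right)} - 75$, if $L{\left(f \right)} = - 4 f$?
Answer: $-206$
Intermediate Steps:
$G{\left(J,E \right)} = 8 E$
$t{\left(v,k \right)} = k + 9 v$ ($t{\left(v,k \right)} = \left(v + k\right) + 8 v = \left(k + v\right) + 8 v = k + 9 v$)
$t{\left(-16,13 \right)} - 75 = \left(13 + 9 \left(-16\right)\right) - 75 = \left(13 - 144\right) - 75 = -131 - 75 = -206$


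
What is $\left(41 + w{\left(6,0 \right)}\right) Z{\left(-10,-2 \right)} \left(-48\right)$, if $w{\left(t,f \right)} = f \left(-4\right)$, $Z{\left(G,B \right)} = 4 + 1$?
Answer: $-9840$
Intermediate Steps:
$Z{\left(G,B \right)} = 5$
$w{\left(t,f \right)} = - 4 f$
$\left(41 + w{\left(6,0 \right)}\right) Z{\left(-10,-2 \right)} \left(-48\right) = \left(41 - 0\right) 5 \left(-48\right) = \left(41 + 0\right) 5 \left(-48\right) = 41 \cdot 5 \left(-48\right) = 205 \left(-48\right) = -9840$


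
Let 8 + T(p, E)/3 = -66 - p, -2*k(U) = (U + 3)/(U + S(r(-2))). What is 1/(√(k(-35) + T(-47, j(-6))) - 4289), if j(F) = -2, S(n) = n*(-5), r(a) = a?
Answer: -107225/459890066 - 5*I*√2041/459890066 ≈ -0.00023315 - 4.9118e-7*I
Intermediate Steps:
S(n) = -5*n
k(U) = -(3 + U)/(2*(10 + U)) (k(U) = -(U + 3)/(2*(U - 5*(-2))) = -(3 + U)/(2*(U + 10)) = -(3 + U)/(2*(10 + U)))
T(p, E) = -222 - 3*p (T(p, E) = -24 + 3*(-66 - p) = -24 + (-198 - 3*p) = -222 - 3*p)
1/(√(k(-35) + T(-47, j(-6))) - 4289) = 1/(√((-3 - 1*(-35))/(2*(10 - 35)) + (-222 - 3*(-47))) - 4289) = 1/(√((½)*(-3 + 35)/(-25) + (-222 + 141)) - 4289) = 1/(√((½)*(-1/25)*32 - 81) - 4289) = 1/(√(-16/25 - 81) - 4289) = 1/(√(-2041/25) - 4289) = 1/(I*√2041/5 - 4289) = 1/(-4289 + I*√2041/5)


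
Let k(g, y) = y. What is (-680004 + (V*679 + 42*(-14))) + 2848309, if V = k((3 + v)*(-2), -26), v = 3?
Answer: 2150063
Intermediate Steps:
V = -26
(-680004 + (V*679 + 42*(-14))) + 2848309 = (-680004 + (-26*679 + 42*(-14))) + 2848309 = (-680004 + (-17654 - 588)) + 2848309 = (-680004 - 18242) + 2848309 = -698246 + 2848309 = 2150063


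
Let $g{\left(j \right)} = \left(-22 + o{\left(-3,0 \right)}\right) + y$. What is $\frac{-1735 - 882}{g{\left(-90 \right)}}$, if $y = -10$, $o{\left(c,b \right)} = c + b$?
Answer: $\frac{2617}{35} \approx 74.771$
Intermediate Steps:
$o{\left(c,b \right)} = b + c$
$g{\left(j \right)} = -35$ ($g{\left(j \right)} = \left(-22 + \left(0 - 3\right)\right) - 10 = \left(-22 - 3\right) - 10 = -25 - 10 = -35$)
$\frac{-1735 - 882}{g{\left(-90 \right)}} = \frac{-1735 - 882}{-35} = \left(-2617\right) \left(- \frac{1}{35}\right) = \frac{2617}{35}$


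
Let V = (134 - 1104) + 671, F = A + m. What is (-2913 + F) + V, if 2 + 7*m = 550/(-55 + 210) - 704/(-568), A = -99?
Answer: -51006441/15407 ≈ -3310.6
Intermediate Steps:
m = 6136/15407 (m = -2/7 + (550/(-55 + 210) - 704/(-568))/7 = -2/7 + (550/155 - 704*(-1/568))/7 = -2/7 + (550*(1/155) + 88/71)/7 = -2/7 + (110/31 + 88/71)/7 = -2/7 + (⅐)*(10538/2201) = -2/7 + 10538/15407 = 6136/15407 ≈ 0.39826)
F = -1519157/15407 (F = -99 + 6136/15407 = -1519157/15407 ≈ -98.602)
V = -299 (V = -970 + 671 = -299)
(-2913 + F) + V = (-2913 - 1519157/15407) - 299 = -46399748/15407 - 299 = -51006441/15407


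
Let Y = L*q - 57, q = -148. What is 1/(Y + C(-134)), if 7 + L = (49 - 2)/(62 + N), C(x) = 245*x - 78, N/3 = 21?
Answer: -125/3998081 ≈ -3.1265e-5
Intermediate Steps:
N = 63 (N = 3*21 = 63)
C(x) = -78 + 245*x
L = -828/125 (L = -7 + (49 - 2)/(62 + 63) = -7 + 47/125 = -828/125 ≈ -6.6240)
Y = 115419/125 (Y = -828/125*(-148) - 57 = 122544/125 - 57 = 115419/125 ≈ 923.35)
1/(Y + C(-134)) = 1/(115419/125 + (-78 + 245*(-134))) = 1/(115419/125 + (-78 - 32830)) = 1/(115419/125 - 32908) = 1/(-3998081/125) = -125/3998081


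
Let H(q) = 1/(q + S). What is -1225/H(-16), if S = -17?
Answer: 40425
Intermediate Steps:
H(q) = 1/(-17 + q) (H(q) = 1/(q - 17) = 1/(-17 + q))
-1225/H(-16) = -1225/(1/(-17 - 16)) = -1225/(1/(-33)) = -1225/(-1/33) = -1225*(-33) = 40425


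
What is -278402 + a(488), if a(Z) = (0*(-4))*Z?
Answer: -278402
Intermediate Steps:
a(Z) = 0 (a(Z) = 0*Z = 0)
-278402 + a(488) = -278402 + 0 = -278402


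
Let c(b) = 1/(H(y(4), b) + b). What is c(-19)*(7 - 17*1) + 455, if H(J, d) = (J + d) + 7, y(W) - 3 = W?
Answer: 5465/12 ≈ 455.42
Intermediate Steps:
y(W) = 3 + W
H(J, d) = 7 + J + d
c(b) = 1/(14 + 2*b) (c(b) = 1/((7 + (3 + 4) + b) + b) = 1/((7 + 7 + b) + b) = 1/((14 + b) + b) = 1/(14 + 2*b))
c(-19)*(7 - 17*1) + 455 = (1/(2*(7 - 19)))*(7 - 17*1) + 455 = ((½)/(-12))*(7 - 17) + 455 = ((½)*(-1/12))*(-10) + 455 = -1/24*(-10) + 455 = 5/12 + 455 = 5465/12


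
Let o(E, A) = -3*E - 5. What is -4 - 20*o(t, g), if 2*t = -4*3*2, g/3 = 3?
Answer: -624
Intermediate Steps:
g = 9 (g = 3*3 = 9)
t = -12 (t = (-4*3*2)/2 = (-12*2)/2 = (½)*(-24) = -12)
o(E, A) = -5 - 3*E
-4 - 20*o(t, g) = -4 - 20*(-5 - 3*(-12)) = -4 - 20*(-5 + 36) = -4 - 20*31 = -4 - 620 = -624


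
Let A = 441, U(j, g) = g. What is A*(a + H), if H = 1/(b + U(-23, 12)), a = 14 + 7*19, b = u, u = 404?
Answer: 26968473/416 ≈ 64828.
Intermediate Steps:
b = 404
a = 147 (a = 14 + 133 = 147)
H = 1/416 (H = 1/(404 + 12) = 1/416 ≈ 0.0024038)
A*(a + H) = 441*(147 + 1/416) = 441*(61153/416) = 26968473/416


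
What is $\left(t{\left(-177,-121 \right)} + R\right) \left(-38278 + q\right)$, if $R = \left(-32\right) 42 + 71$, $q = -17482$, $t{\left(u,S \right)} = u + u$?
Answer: $90721520$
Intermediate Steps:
$t{\left(u,S \right)} = 2 u$
$R = -1273$ ($R = -1344 + 71 = -1273$)
$\left(t{\left(-177,-121 \right)} + R\right) \left(-38278 + q\right) = \left(2 \left(-177\right) - 1273\right) \left(-38278 - 17482\right) = \left(-354 - 1273\right) \left(-55760\right) = \left(-1627\right) \left(-55760\right) = 90721520$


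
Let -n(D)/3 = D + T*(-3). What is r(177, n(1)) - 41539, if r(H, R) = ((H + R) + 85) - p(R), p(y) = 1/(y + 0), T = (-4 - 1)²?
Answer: -9114211/222 ≈ -41055.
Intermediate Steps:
T = 25 (T = (-5)² = 25)
n(D) = 225 - 3*D (n(D) = -3*(D + 25*(-3)) = -3*(D - 75) = -3*(-75 + D) = 225 - 3*D)
p(y) = 1/y
r(H, R) = 85 + H + R - 1/R (r(H, R) = ((H + R) + 85) - 1/R = (85 + H + R) - 1/R = 85 + H + R - 1/R)
r(177, n(1)) - 41539 = (85 + 177 + (225 - 3*1) - 1/(225 - 3*1)) - 41539 = (85 + 177 + (225 - 3) - 1/(225 - 3)) - 41539 = (85 + 177 + 222 - 1/222) - 41539 = 107447/222 - 41539 = -9114211/222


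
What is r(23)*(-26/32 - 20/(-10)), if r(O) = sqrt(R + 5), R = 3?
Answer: 19*sqrt(2)/8 ≈ 3.3588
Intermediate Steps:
r(O) = 2*sqrt(2) (r(O) = sqrt(3 + 5) = sqrt(8) = 2*sqrt(2))
r(23)*(-26/32 - 20/(-10)) = (2*sqrt(2))*(-26/32 - 20/(-10)) = (2*sqrt(2))*(-26*1/32 - 20*(-1/10)) = (2*sqrt(2))*(-13/16 + 2) = (2*sqrt(2))*(19/16) = 19*sqrt(2)/8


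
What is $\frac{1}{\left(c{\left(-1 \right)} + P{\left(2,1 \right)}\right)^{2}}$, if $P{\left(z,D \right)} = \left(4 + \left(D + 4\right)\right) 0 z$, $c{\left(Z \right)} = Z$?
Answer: $1$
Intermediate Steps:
$P{\left(z,D \right)} = 0$ ($P{\left(z,D \right)} = \left(4 + \left(4 + D\right)\right) 0 = \left(8 + D\right) 0 = 0$)
$\frac{1}{\left(c{\left(-1 \right)} + P{\left(2,1 \right)}\right)^{2}} = \frac{1}{\left(-1 + 0\right)^{2}} = \frac{1}{\left(-1\right)^{2}} = 1^{-1} = 1$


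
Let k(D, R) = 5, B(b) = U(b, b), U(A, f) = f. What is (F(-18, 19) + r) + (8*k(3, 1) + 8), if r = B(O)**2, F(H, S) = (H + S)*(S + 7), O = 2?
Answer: 78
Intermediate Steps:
F(H, S) = (7 + S)*(H + S) (F(H, S) = (H + S)*(7 + S) = (7 + S)*(H + S))
B(b) = b
r = 4 (r = 2**2 = 4)
(F(-18, 19) + r) + (8*k(3, 1) + 8) = ((19**2 + 7*(-18) + 7*19 - 18*19) + 4) + (8*5 + 8) = ((361 - 126 + 133 - 342) + 4) + (40 + 8) = (26 + 4) + 48 = 30 + 48 = 78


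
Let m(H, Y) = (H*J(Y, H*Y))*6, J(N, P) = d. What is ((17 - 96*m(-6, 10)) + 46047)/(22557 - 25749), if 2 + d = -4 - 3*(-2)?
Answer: -5758/399 ≈ -14.431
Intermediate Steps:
d = 0 (d = -2 + (-4 - 3*(-2)) = -2 + (-4 + 6) = -2 + 2 = 0)
J(N, P) = 0
m(H, Y) = 0 (m(H, Y) = (H*0)*6 = 0*6 = 0)
((17 - 96*m(-6, 10)) + 46047)/(22557 - 25749) = ((17 - 96*0) + 46047)/(22557 - 25749) = ((17 + 0) + 46047)/(-3192) = (17 + 46047)*(-1/3192) = 46064*(-1/3192) = -5758/399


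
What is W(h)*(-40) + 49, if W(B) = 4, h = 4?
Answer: -111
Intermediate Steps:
W(h)*(-40) + 49 = 4*(-40) + 49 = -160 + 49 = -111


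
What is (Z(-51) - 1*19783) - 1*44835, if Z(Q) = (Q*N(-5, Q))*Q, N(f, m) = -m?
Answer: 68033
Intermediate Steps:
Z(Q) = -Q³ (Z(Q) = (Q*(-Q))*Q = (-Q²)*Q = -Q³)
(Z(-51) - 1*19783) - 1*44835 = (-1*(-51)³ - 1*19783) - 1*44835 = (-1*(-132651) - 19783) - 44835 = (132651 - 19783) - 44835 = 112868 - 44835 = 68033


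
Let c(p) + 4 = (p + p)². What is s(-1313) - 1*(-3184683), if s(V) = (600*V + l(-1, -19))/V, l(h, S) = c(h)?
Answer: 3185283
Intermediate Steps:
c(p) = -4 + 4*p² (c(p) = -4 + (p + p)² = -4 + (2*p)² = -4 + 4*p²)
l(h, S) = -4 + 4*h²
s(V) = 600 (s(V) = (600*V + (-4 + 4*(-1)²))/V = (600*V + (-4 + 4*1))/V = (600*V + (-4 + 4))/V = (600*V + 0)/V = (600*V)/V = 600)
s(-1313) - 1*(-3184683) = 600 - 1*(-3184683) = 600 + 3184683 = 3185283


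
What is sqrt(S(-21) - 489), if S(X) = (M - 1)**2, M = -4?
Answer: 4*I*sqrt(29) ≈ 21.541*I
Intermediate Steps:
S(X) = 25 (S(X) = (-4 - 1)**2 = (-5)**2 = 25)
sqrt(S(-21) - 489) = sqrt(25 - 489) = sqrt(-464) = 4*I*sqrt(29)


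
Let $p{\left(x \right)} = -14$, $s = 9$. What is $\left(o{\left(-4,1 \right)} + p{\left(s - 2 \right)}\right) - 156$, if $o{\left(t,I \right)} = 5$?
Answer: $-165$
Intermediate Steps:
$\left(o{\left(-4,1 \right)} + p{\left(s - 2 \right)}\right) - 156 = \left(5 - 14\right) - 156 = -9 - 156 = -165$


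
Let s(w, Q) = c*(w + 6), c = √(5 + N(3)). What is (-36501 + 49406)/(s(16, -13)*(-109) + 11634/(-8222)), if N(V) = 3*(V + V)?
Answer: 308606130735/2235224456195243 - 523000544726990*√23/2235224456195243 ≈ -1.1220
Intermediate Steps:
N(V) = 6*V (N(V) = 3*(2*V) = 6*V)
c = √23 (c = √(5 + 6*3) = √(5 + 18) = √23 ≈ 4.7958)
s(w, Q) = √23*(6 + w) (s(w, Q) = √23*(w + 6) = √23*(6 + w))
(-36501 + 49406)/(s(16, -13)*(-109) + 11634/(-8222)) = (-36501 + 49406)/((√23*(6 + 16))*(-109) + 11634/(-8222)) = 12905/((√23*22)*(-109) + 11634*(-1/8222)) = 12905/((22*√23)*(-109) - 5817/4111) = 12905/(-2398*√23 - 5817/4111) = 12905/(-5817/4111 - 2398*√23)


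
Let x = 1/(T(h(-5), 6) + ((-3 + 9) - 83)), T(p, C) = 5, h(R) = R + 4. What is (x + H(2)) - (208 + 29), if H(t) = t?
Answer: -16921/72 ≈ -235.01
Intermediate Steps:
h(R) = 4 + R
x = -1/72 (x = 1/(5 + ((-3 + 9) - 83)) = 1/(5 + (6 - 83)) = 1/(5 - 77) = 1/(-72) = -1/72 ≈ -0.013889)
(x + H(2)) - (208 + 29) = (-1/72 + 2) - (208 + 29) = 143/72 - 1*237 = 143/72 - 237 = -16921/72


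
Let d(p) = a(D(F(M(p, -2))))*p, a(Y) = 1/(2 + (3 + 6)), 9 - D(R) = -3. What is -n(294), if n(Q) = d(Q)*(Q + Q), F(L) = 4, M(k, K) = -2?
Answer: -172872/11 ≈ -15716.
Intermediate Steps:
D(R) = 12 (D(R) = 9 - 1*(-3) = 9 + 3 = 12)
a(Y) = 1/11 (a(Y) = 1/(2 + 9) = 1/11)
d(p) = p/11
n(Q) = 2*Q²/11 (n(Q) = (Q/11)*(Q + Q) = (Q/11)*(2*Q) = 2*Q²/11)
-n(294) = -2*294²/11 = -2*86436/11 = -1*172872/11 = -172872/11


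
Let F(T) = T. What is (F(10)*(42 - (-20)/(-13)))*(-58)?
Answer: -305080/13 ≈ -23468.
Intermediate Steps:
(F(10)*(42 - (-20)/(-13)))*(-58) = (10*(42 - (-20)/(-13)))*(-58) = (10*(42 - (-20)*(-1)/13))*(-58) = (10*(42 - 1*20/13))*(-58) = (10*(42 - 20/13))*(-58) = (10*(526/13))*(-58) = (5260/13)*(-58) = -305080/13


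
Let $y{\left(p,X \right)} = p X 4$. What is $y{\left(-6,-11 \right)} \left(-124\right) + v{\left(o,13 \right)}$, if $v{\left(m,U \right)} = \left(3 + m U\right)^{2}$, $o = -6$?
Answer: $-27111$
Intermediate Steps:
$y{\left(p,X \right)} = 4 X p$ ($y{\left(p,X \right)} = X p 4 = 4 X p$)
$v{\left(m,U \right)} = \left(3 + U m\right)^{2}$
$y{\left(-6,-11 \right)} \left(-124\right) + v{\left(o,13 \right)} = 4 \left(-11\right) \left(-6\right) \left(-124\right) + \left(3 + 13 \left(-6\right)\right)^{2} = 264 \left(-124\right) + \left(3 - 78\right)^{2} = -32736 + \left(-75\right)^{2} = -32736 + 5625 = -27111$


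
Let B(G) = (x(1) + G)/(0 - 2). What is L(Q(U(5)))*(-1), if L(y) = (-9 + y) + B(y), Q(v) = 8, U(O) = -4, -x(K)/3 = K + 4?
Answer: -5/2 ≈ -2.5000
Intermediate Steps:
x(K) = -12 - 3*K (x(K) = -3*(K + 4) = -3*(4 + K) = -12 - 3*K)
B(G) = 15/2 - G/2 (B(G) = ((-12 - 3*1) + G)/(0 - 2) = ((-12 - 3) + G)/(-2) = (-15 + G)*(-½) = 15/2 - G/2)
L(y) = -3/2 + y/2 (L(y) = (-9 + y) + (15/2 - y/2) = -3/2 + y/2)
L(Q(U(5)))*(-1) = (-3/2 + (½)*8)*(-1) = (-3/2 + 4)*(-1) = (5/2)*(-1) = -5/2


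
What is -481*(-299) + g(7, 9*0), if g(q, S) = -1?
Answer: 143818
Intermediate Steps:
-481*(-299) + g(7, 9*0) = -481*(-299) - 1 = 143819 - 1 = 143818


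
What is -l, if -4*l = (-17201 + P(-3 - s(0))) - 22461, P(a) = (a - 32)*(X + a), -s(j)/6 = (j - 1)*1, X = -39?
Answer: -18847/2 ≈ -9423.5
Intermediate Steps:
s(j) = 6 - 6*j (s(j) = -6*(j - 1) = -6*(-1 + j) = 6 - 6*j)
P(a) = (-39 + a)*(-32 + a) (P(a) = (a - 32)*(-39 + a) = (-32 + a)*(-39 + a) = (-39 + a)*(-32 + a))
l = 18847/2 (l = -((-17201 + (1248 + (-3 - (6 - 6*0))² - 71*(-3 - (6 - 6*0)))) - 22461)/4 = -((-17201 + (1248 + (-3 - (6 + 0))² - 71*(-3 - (6 + 0)))) - 22461)/4 = -((-17201 + (1248 + (-3 - 1*6)² - 71*(-3 - 1*6))) - 22461)/4 = -((-17201 + (1248 + (-3 - 6)² - 71*(-3 - 6))) - 22461)/4 = -((-17201 + (1248 + (-9)² - 71*(-9))) - 22461)/4 = -((-17201 + (1248 + 81 + 639)) - 22461)/4 = -((-17201 + 1968) - 22461)/4 = -(-15233 - 22461)/4 = -¼*(-37694) = 18847/2 ≈ 9423.5)
-l = -1*18847/2 = -18847/2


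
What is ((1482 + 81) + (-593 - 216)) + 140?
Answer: 894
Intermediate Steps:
((1482 + 81) + (-593 - 216)) + 140 = (1563 - 809) + 140 = 754 + 140 = 894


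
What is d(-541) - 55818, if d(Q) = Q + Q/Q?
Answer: -56358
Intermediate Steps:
d(Q) = 1 + Q (d(Q) = Q + 1 = 1 + Q)
d(-541) - 55818 = (1 - 541) - 55818 = -540 - 55818 = -56358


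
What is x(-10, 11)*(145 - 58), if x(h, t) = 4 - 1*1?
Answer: 261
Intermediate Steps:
x(h, t) = 3 (x(h, t) = 4 - 1 = 3)
x(-10, 11)*(145 - 58) = 3*(145 - 58) = 3*87 = 261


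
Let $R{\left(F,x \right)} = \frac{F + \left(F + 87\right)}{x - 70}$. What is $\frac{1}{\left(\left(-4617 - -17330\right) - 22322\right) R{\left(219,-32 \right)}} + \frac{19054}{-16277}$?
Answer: $- \frac{32040176632}{27370996275} \approx -1.1706$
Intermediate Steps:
$R{\left(F,x \right)} = \frac{87 + 2 F}{-70 + x}$ ($R{\left(F,x \right)} = \frac{F + \left(87 + F\right)}{-70 + x} = \frac{87 + 2 F}{-70 + x}$)
$\frac{1}{\left(\left(-4617 - -17330\right) - 22322\right) R{\left(219,-32 \right)}} + \frac{19054}{-16277} = \frac{1}{\left(\left(-4617 - -17330\right) - 22322\right) \frac{87 + 2 \cdot 219}{-70 - 32}} + \frac{19054}{-16277} = \frac{1}{\left(\left(-4617 + 17330\right) - 22322\right) \frac{87 + 438}{-102}} + 19054 \left(- \frac{1}{16277}\right) = \frac{1}{\left(12713 - 22322\right) \left(\left(- \frac{1}{102}\right) 525\right)} - \frac{19054}{16277} = \frac{1}{\left(-9609\right) \left(- \frac{175}{34}\right)} - \frac{19054}{16277} = \left(- \frac{1}{9609}\right) \left(- \frac{34}{175}\right) - \frac{19054}{16277} = \frac{34}{1681575} - \frac{19054}{16277} = - \frac{32040176632}{27370996275}$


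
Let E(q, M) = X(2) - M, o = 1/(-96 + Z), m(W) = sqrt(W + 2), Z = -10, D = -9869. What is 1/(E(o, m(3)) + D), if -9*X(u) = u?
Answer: -799407/7889524924 + 81*sqrt(5)/7889524924 ≈ -0.00010130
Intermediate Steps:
m(W) = sqrt(2 + W)
X(u) = -u/9
o = -1/106 (o = 1/(-96 - 10) = 1/(-106) = -1/106 ≈ -0.0094340)
E(q, M) = -2/9 - M (E(q, M) = -1/9*2 - M = -2/9 - M)
1/(E(o, m(3)) + D) = 1/((-2/9 - sqrt(2 + 3)) - 9869) = 1/((-2/9 - sqrt(5)) - 9869) = 1/(-88823/9 - sqrt(5))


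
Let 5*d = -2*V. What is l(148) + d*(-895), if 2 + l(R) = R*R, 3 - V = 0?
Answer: 22976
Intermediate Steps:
V = 3 (V = 3 - 1*0 = 3 + 0 = 3)
l(R) = -2 + R² (l(R) = -2 + R*R = -2 + R²)
d = -6/5 (d = (-2*3)/5 = (⅕)*(-6) = -6/5 ≈ -1.2000)
l(148) + d*(-895) = (-2 + 148²) - 6/5*(-895) = (-2 + 21904) + 1074 = 21902 + 1074 = 22976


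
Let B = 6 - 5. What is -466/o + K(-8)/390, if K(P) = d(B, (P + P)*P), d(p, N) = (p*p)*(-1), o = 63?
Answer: -60601/8190 ≈ -7.3994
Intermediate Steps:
B = 1
d(p, N) = -p² (d(p, N) = p²*(-1) = -p²)
K(P) = -1 (K(P) = -1*1² = -1*1 = -1)
-466/o + K(-8)/390 = -466/63 - 1/390 = -60601/8190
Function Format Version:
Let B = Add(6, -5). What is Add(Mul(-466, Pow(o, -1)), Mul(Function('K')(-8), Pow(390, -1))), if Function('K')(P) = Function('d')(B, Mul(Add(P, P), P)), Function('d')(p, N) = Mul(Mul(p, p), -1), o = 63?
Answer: Rational(-60601, 8190) ≈ -7.3994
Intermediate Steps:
B = 1
Function('d')(p, N) = Mul(-1, Pow(p, 2)) (Function('d')(p, N) = Mul(Pow(p, 2), -1) = Mul(-1, Pow(p, 2)))
Function('K')(P) = -1 (Function('K')(P) = Mul(-1, Pow(1, 2)) = Mul(-1, 1) = -1)
Add(Mul(-466, Pow(o, -1)), Mul(Function('K')(-8), Pow(390, -1))) = Add(Mul(-466, Pow(63, -1)), Mul(-1, Pow(390, -1))) = Add(Mul(-466, Rational(1, 63)), Mul(-1, Rational(1, 390))) = Add(Rational(-466, 63), Rational(-1, 390)) = Rational(-60601, 8190)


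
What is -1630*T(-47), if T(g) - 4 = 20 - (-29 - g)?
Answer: -9780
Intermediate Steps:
T(g) = 53 + g (T(g) = 4 + (20 - (-29 - g)) = 4 + (20 + (29 + g)) = 4 + (49 + g) = 53 + g)
-1630*T(-47) = -1630*(53 - 47) = -1630*6 = -9780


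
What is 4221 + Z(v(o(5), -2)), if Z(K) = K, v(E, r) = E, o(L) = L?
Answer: 4226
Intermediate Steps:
4221 + Z(v(o(5), -2)) = 4221 + 5 = 4226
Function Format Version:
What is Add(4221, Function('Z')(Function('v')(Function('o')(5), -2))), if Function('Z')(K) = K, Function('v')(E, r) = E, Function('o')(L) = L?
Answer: 4226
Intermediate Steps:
Add(4221, Function('Z')(Function('v')(Function('o')(5), -2))) = Add(4221, 5) = 4226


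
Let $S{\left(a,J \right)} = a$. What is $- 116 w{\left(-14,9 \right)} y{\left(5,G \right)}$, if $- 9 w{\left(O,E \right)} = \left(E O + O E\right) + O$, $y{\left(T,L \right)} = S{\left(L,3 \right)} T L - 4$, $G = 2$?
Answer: $- \frac{493696}{9} \approx -54855.0$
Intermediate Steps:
$y{\left(T,L \right)} = -4 + T L^{2}$ ($y{\left(T,L \right)} = L T L - 4 = T L^{2} - 4 = -4 + T L^{2}$)
$w{\left(O,E \right)} = - \frac{O}{9} - \frac{2 E O}{9}$ ($w{\left(O,E \right)} = - \frac{\left(E O + O E\right) + O}{9} = - \frac{\left(E O + E O\right) + O}{9} = - \frac{2 E O + O}{9} = - \frac{O + 2 E O}{9} = - \frac{O}{9} - \frac{2 E O}{9}$)
$- 116 w{\left(-14,9 \right)} y{\left(5,G \right)} = - 116 \left(\left(- \frac{1}{9}\right) \left(-14\right) \left(1 + 2 \cdot 9\right)\right) \left(-4 + 5 \cdot 2^{2}\right) = - 116 \left(\left(- \frac{1}{9}\right) \left(-14\right) \left(1 + 18\right)\right) \left(-4 + 5 \cdot 4\right) = - 116 \left(\left(- \frac{1}{9}\right) \left(-14\right) 19\right) \left(-4 + 20\right) = \left(-116\right) \frac{266}{9} \cdot 16 = \left(- \frac{30856}{9}\right) 16 = - \frac{493696}{9}$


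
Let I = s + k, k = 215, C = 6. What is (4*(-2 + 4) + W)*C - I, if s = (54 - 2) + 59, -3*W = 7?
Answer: -292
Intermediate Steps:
W = -7/3 (W = -⅓*7 = -7/3 ≈ -2.3333)
s = 111 (s = 52 + 59 = 111)
I = 326 (I = 111 + 215 = 326)
(4*(-2 + 4) + W)*C - I = (4*(-2 + 4) - 7/3)*6 - 1*326 = (4*2 - 7/3)*6 - 326 = (8 - 7/3)*6 - 326 = (17/3)*6 - 326 = 34 - 326 = -292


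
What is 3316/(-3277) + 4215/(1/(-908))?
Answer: -12541803256/3277 ≈ -3.8272e+6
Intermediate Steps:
3316/(-3277) + 4215/(1/(-908)) = 3316*(-1/3277) + 4215/(-1/908) = -3316/3277 + 4215*(-908) = -3316/3277 - 3827220 = -12541803256/3277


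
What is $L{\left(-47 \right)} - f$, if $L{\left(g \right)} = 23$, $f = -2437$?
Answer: $2460$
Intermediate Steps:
$L{\left(-47 \right)} - f = 23 - -2437 = 23 + 2437 = 2460$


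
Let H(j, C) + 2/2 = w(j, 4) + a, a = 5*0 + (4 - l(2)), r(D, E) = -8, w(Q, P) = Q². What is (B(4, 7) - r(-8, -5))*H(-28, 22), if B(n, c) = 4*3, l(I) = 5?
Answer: 15640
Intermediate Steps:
B(n, c) = 12
a = -1 (a = 5*0 + (4 - 1*5) = 0 + (4 - 5) = 0 - 1 = -1)
H(j, C) = -2 + j² (H(j, C) = -1 + (j² - 1) = -1 + (-1 + j²) = -2 + j²)
(B(4, 7) - r(-8, -5))*H(-28, 22) = (12 - 1*(-8))*(-2 + (-28)²) = (12 + 8)*(-2 + 784) = 20*782 = 15640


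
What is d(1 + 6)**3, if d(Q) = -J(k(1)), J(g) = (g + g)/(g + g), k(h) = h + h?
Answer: -1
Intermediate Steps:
k(h) = 2*h
J(g) = 1 (J(g) = (2*g)/((2*g)) = (2*g)*(1/(2*g)) = 1)
d(Q) = -1 (d(Q) = -1*1 = -1)
d(1 + 6)**3 = (-1)**3 = -1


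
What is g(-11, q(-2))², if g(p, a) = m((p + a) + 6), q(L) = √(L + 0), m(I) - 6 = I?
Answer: (1 + I*√2)² ≈ -1.0 + 2.8284*I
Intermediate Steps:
m(I) = 6 + I
q(L) = √L
g(p, a) = 12 + a + p (g(p, a) = 6 + ((p + a) + 6) = 6 + ((a + p) + 6) = 6 + (6 + a + p) = 12 + a + p)
g(-11, q(-2))² = (12 + √(-2) - 11)² = (12 + I*√2 - 11)² = (1 + I*√2)²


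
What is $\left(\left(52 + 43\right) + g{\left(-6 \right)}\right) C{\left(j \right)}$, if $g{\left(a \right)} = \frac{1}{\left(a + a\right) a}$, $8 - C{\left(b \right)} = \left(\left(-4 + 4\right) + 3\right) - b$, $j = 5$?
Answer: $\frac{34205}{36} \approx 950.14$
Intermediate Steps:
$C{\left(b \right)} = 5 + b$ ($C{\left(b \right)} = 8 - \left(\left(\left(-4 + 4\right) + 3\right) - b\right) = 8 - \left(\left(0 + 3\right) - b\right) = 8 - \left(3 - b\right) = 8 + \left(-3 + b\right) = 5 + b$)
$g{\left(a \right)} = \frac{1}{2 a^{2}}$ ($g{\left(a \right)} = \frac{1}{2 a a} = \frac{\frac{1}{2} \frac{1}{a}}{a} = \frac{1}{2 a^{2}}$)
$\left(\left(52 + 43\right) + g{\left(-6 \right)}\right) C{\left(j \right)} = \left(\left(52 + 43\right) + \frac{1}{2 \cdot 36}\right) \left(5 + 5\right) = \left(95 + \frac{1}{2} \cdot \frac{1}{36}\right) 10 = \left(95 + \frac{1}{72}\right) 10 = \frac{6841}{72} \cdot 10 = \frac{34205}{36}$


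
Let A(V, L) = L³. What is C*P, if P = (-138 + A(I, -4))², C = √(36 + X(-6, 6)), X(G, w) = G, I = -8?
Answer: 40804*√30 ≈ 2.2349e+5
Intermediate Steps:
C = √30 (C = √(36 - 6) = √30 ≈ 5.4772)
P = 40804 (P = (-138 + (-4)³)² = (-138 - 64)² = (-202)² = 40804)
C*P = √30*40804 = 40804*√30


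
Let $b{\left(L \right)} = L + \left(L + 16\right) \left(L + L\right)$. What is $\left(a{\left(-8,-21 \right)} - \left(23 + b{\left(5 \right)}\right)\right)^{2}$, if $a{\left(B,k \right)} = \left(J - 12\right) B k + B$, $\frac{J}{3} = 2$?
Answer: $1572516$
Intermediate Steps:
$J = 6$ ($J = 3 \cdot 2 = 6$)
$b{\left(L \right)} = L + 2 L \left(16 + L\right)$ ($b{\left(L \right)} = L + \left(16 + L\right) 2 L = L + 2 L \left(16 + L\right)$)
$a{\left(B,k \right)} = B - 6 B k$ ($a{\left(B,k \right)} = \left(6 - 12\right) B k + B = - 6 B k + B = B - 6 B k$)
$\left(a{\left(-8,-21 \right)} - \left(23 + b{\left(5 \right)}\right)\right)^{2} = \left(- 8 \left(1 - -126\right) - \left(23 + 5 \left(33 + 2 \cdot 5\right)\right)\right)^{2} = \left(- 8 \left(1 + 126\right) - \left(23 + 5 \left(33 + 10\right)\right)\right)^{2} = \left(\left(-8\right) 127 - \left(23 + 5 \cdot 43\right)\right)^{2} = \left(-1016 - 238\right)^{2} = \left(-1254\right)^{2} = 1572516$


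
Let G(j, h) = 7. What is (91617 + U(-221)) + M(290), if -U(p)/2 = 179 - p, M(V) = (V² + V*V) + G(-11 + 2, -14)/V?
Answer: 75114937/290 ≈ 2.5902e+5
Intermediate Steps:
M(V) = 2*V² + 7/V (M(V) = (V² + V*V) + 7/V = (V² + V²) + 7/V = 2*V² + 7/V)
U(p) = -358 + 2*p (U(p) = -2*(179 - p) = -358 + 2*p)
(91617 + U(-221)) + M(290) = (91617 + (-358 + 2*(-221))) + (7 + 2*290³)/290 = (91617 + (-358 - 442)) + (7 + 2*24389000)/290 = (91617 - 800) + (7 + 48778000)/290 = 90817 + (1/290)*48778007 = 90817 + 48778007/290 = 75114937/290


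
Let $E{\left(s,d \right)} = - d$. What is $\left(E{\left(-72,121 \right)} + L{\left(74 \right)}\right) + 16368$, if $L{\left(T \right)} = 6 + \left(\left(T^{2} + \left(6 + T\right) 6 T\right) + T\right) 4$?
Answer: $180533$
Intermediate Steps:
$L{\left(T \right)} = 6 + 4 T + 4 T^{2} + 4 T \left(36 + 6 T\right)$ ($L{\left(T \right)} = 6 + \left(\left(T^{2} + \left(36 + 6 T\right) T\right) + T\right) 4 = 6 + \left(\left(T^{2} + T \left(36 + 6 T\right)\right) + T\right) 4 = 6 + \left(T + T^{2} + T \left(36 + 6 T\right)\right) 4 = 6 + \left(4 T + 4 T^{2} + 4 T \left(36 + 6 T\right)\right) = 6 + 4 T + 4 T^{2} + 4 T \left(36 + 6 T\right)$)
$\left(E{\left(-72,121 \right)} + L{\left(74 \right)}\right) + 16368 = \left(\left(-1\right) 121 + \left(6 + 28 \cdot 74^{2} + 148 \cdot 74\right)\right) + 16368 = \left(-121 + \left(6 + 28 \cdot 5476 + 10952\right)\right) + 16368 = \left(-121 + \left(6 + 153328 + 10952\right)\right) + 16368 = \left(-121 + 164286\right) + 16368 = 164165 + 16368 = 180533$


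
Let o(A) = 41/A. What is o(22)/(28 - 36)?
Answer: -41/176 ≈ -0.23295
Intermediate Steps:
o(22)/(28 - 36) = (41/22)/(28 - 36) = (41*(1/22))/(-8) = -⅛*41/22 = -41/176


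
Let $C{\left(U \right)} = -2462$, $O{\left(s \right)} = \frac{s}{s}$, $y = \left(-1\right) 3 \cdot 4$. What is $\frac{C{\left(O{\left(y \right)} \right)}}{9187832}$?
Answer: $- \frac{1231}{4593916} \approx -0.00026796$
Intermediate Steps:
$y = -12$ ($y = \left(-3\right) 4 = -12$)
$O{\left(s \right)} = 1$
$\frac{C{\left(O{\left(y \right)} \right)}}{9187832} = - \frac{2462}{9187832} = \left(-2462\right) \frac{1}{9187832} = - \frac{1231}{4593916}$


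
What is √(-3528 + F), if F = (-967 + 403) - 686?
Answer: I*√4778 ≈ 69.123*I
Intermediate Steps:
F = -1250 (F = -564 - 686 = -1250)
√(-3528 + F) = √(-3528 - 1250) = √(-4778) = I*√4778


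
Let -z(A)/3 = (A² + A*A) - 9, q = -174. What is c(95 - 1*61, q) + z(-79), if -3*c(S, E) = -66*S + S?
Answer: -110047/3 ≈ -36682.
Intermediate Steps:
c(S, E) = 65*S/3 (c(S, E) = -(-66*S + S)/3 = -(-65)*S/3 = 65*S/3)
z(A) = 27 - 6*A² (z(A) = -3*((A² + A*A) - 9) = -3*((A² + A²) - 9) = -3*(2*A² - 9) = -3*(-9 + 2*A²) = 27 - 6*A²)
c(95 - 1*61, q) + z(-79) = 65*(95 - 1*61)/3 + (27 - 6*(-79)²) = 65*(95 - 61)/3 + (27 - 6*6241) = (65/3)*34 + (27 - 37446) = 2210/3 - 37419 = -110047/3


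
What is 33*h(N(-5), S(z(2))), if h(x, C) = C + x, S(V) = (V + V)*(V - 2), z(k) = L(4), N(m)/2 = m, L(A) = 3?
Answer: -132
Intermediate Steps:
N(m) = 2*m
z(k) = 3
S(V) = 2*V*(-2 + V) (S(V) = (2*V)*(-2 + V) = 2*V*(-2 + V))
33*h(N(-5), S(z(2))) = 33*(2*3*(-2 + 3) + 2*(-5)) = 33*(2*3*1 - 10) = 33*(6 - 10) = 33*(-4) = -132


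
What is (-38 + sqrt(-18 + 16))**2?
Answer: (38 - I*sqrt(2))**2 ≈ 1442.0 - 107.48*I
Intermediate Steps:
(-38 + sqrt(-18 + 16))**2 = (-38 + sqrt(-2))**2 = (-38 + I*sqrt(2))**2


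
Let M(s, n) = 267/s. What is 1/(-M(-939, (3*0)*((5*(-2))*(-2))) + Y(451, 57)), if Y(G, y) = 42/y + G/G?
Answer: 5947/12020 ≈ 0.49476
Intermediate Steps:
Y(G, y) = 1 + 42/y (Y(G, y) = 42/y + 1 = 1 + 42/y)
1/(-M(-939, (3*0)*((5*(-2))*(-2))) + Y(451, 57)) = 1/(-267/(-939) + (42 + 57)/57) = 1/(-267*(-1)/939 + (1/57)*99) = 1/(-1*(-89/313) + 33/19) = 1/(89/313 + 33/19) = 1/(12020/5947) = 5947/12020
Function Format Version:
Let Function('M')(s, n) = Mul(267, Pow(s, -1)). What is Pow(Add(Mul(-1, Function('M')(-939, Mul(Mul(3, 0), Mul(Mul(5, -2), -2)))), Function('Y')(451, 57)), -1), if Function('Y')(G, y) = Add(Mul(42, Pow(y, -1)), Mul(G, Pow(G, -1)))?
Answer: Rational(5947, 12020) ≈ 0.49476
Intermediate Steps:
Function('Y')(G, y) = Add(1, Mul(42, Pow(y, -1))) (Function('Y')(G, y) = Add(Mul(42, Pow(y, -1)), 1) = Add(1, Mul(42, Pow(y, -1))))
Pow(Add(Mul(-1, Function('M')(-939, Mul(Mul(3, 0), Mul(Mul(5, -2), -2)))), Function('Y')(451, 57)), -1) = Pow(Add(Mul(-1, Mul(267, Pow(-939, -1))), Mul(Pow(57, -1), Add(42, 57))), -1) = Pow(Add(Mul(-1, Mul(267, Rational(-1, 939))), Mul(Rational(1, 57), 99)), -1) = Pow(Add(Mul(-1, Rational(-89, 313)), Rational(33, 19)), -1) = Pow(Add(Rational(89, 313), Rational(33, 19)), -1) = Pow(Rational(12020, 5947), -1) = Rational(5947, 12020)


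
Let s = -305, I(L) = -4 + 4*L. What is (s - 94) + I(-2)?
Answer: -411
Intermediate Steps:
(s - 94) + I(-2) = (-305 - 94) + (-4 + 4*(-2)) = -399 + (-4 - 8) = -399 - 12 = -411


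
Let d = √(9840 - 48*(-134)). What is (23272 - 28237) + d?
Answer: -4965 + 12*√113 ≈ -4837.4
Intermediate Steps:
d = 12*√113 (d = √(9840 + 6432) = √16272 = 12*√113 ≈ 127.56)
(23272 - 28237) + d = (23272 - 28237) + 12*√113 = -4965 + 12*√113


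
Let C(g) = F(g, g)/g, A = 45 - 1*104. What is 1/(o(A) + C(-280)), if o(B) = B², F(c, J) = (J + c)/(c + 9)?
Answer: 271/943349 ≈ 0.00028727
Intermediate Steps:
F(c, J) = (J + c)/(9 + c)
A = -59 (A = 45 - 104 = -59)
C(g) = 2/(9 + g) (C(g) = ((g + g)/(9 + g))/g = ((2*g)/(9 + g))/g = (2*g/(9 + g))/g = 2/(9 + g))
1/(o(A) + C(-280)) = 1/((-59)² + 2/(9 - 280)) = 1/(3481 + 2/(-271)) = 1/(3481 + 2*(-1/271)) = 1/(3481 - 2/271) = 1/(943349/271) = 271/943349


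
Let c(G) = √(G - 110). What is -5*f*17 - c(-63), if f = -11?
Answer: 935 - I*√173 ≈ 935.0 - 13.153*I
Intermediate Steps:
c(G) = √(-110 + G)
-5*f*17 - c(-63) = -5*(-11)*17 - √(-110 - 63) = 55*17 - √(-173) = 935 - I*√173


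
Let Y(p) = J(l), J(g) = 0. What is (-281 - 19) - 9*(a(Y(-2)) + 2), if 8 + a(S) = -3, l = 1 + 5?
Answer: -219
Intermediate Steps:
l = 6
Y(p) = 0
a(S) = -11 (a(S) = -8 - 3 = -11)
(-281 - 19) - 9*(a(Y(-2)) + 2) = (-281 - 19) - 9*(-11 + 2) = -300 - 9*(-9) = -300 + 81 = -219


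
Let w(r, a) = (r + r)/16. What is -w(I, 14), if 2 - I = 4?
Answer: ¼ ≈ 0.25000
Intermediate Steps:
I = -2 (I = 2 - 1*4 = 2 - 4 = -2)
w(r, a) = r/8 (w(r, a) = (2*r)*(1/16) = r/8)
-w(I, 14) = -(-2)/8 = -1*(-¼) = ¼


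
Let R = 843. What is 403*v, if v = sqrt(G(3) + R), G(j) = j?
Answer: 1209*sqrt(94) ≈ 11722.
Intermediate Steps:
v = 3*sqrt(94) (v = sqrt(3 + 843) = sqrt(846) = 3*sqrt(94) ≈ 29.086)
403*v = 403*(3*sqrt(94)) = 1209*sqrt(94)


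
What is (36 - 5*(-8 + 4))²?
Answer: 3136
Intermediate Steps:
(36 - 5*(-8 + 4))² = (36 - 5*(-4))² = (36 + 20)² = 56² = 3136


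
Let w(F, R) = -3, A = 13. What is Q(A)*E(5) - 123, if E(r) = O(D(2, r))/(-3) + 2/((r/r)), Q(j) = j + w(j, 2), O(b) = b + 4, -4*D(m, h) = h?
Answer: -673/6 ≈ -112.17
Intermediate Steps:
D(m, h) = -h/4
O(b) = 4 + b
Q(j) = -3 + j (Q(j) = j - 3 = -3 + j)
E(r) = ⅔ + r/12 (E(r) = (4 - r/4)/(-3) + 2/((r/r)) = (4 - r/4)*(-⅓) + 2/1 = (-4/3 + r/12) + 2*1 = (-4/3 + r/12) + 2 = ⅔ + r/12)
Q(A)*E(5) - 123 = (-3 + 13)*(⅔ + (1/12)*5) - 123 = 10*(⅔ + 5/12) - 123 = 10*(13/12) - 123 = 65/6 - 123 = -673/6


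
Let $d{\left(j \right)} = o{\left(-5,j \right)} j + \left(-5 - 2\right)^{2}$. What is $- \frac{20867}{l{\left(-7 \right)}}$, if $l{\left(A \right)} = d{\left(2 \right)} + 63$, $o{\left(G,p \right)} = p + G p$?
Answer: $- \frac{20867}{96} \approx -217.36$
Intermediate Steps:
$d{\left(j \right)} = 49 - 4 j^{2}$ ($d{\left(j \right)} = j \left(1 - 5\right) j + \left(-5 - 2\right)^{2} = j \left(-4\right) j + \left(-7\right)^{2} = - 4 j j + 49 = - 4 j^{2} + 49 = 49 - 4 j^{2}$)
$l{\left(A \right)} = 96$ ($l{\left(A \right)} = \left(49 - 4 \cdot 2^{2}\right) + 63 = \left(49 - 16\right) + 63 = 33 + 63 = 96$)
$- \frac{20867}{l{\left(-7 \right)}} = - \frac{20867}{96}$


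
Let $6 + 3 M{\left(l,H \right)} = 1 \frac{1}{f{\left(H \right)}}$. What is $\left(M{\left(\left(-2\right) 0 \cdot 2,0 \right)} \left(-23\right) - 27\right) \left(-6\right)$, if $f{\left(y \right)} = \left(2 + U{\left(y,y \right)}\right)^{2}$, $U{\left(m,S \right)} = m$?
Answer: $- \frac{205}{2} \approx -102.5$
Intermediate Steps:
$f{\left(y \right)} = \left(2 + y\right)^{2}$
$M{\left(l,H \right)} = -2 + \frac{1}{3 \left(2 + H\right)^{2}}$ ($M{\left(l,H \right)} = -2 + \frac{1 \frac{1}{\left(2 + H\right)^{2}}}{3} = -2 + \frac{1}{3 \left(2 + H\right)^{2}}$)
$\left(M{\left(\left(-2\right) 0 \cdot 2,0 \right)} \left(-23\right) - 27\right) \left(-6\right) = \left(\left(-2 + \frac{1}{3 \left(2 + 0\right)^{2}}\right) \left(-23\right) - 27\right) \left(-6\right) = \left(\left(-2 + \frac{1}{3 \cdot 4}\right) \left(-23\right) - 27\right) \left(-6\right) = \left(\left(-2 + \frac{1}{3} \cdot \frac{1}{4}\right) \left(-23\right) - 27\right) \left(-6\right) = \left(\left(-2 + \frac{1}{12}\right) \left(-23\right) - 27\right) \left(-6\right) = \left(\left(- \frac{23}{12}\right) \left(-23\right) - 27\right) \left(-6\right) = \left(\frac{529}{12} - 27\right) \left(-6\right) = \frac{205}{12} \left(-6\right) = - \frac{205}{2}$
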